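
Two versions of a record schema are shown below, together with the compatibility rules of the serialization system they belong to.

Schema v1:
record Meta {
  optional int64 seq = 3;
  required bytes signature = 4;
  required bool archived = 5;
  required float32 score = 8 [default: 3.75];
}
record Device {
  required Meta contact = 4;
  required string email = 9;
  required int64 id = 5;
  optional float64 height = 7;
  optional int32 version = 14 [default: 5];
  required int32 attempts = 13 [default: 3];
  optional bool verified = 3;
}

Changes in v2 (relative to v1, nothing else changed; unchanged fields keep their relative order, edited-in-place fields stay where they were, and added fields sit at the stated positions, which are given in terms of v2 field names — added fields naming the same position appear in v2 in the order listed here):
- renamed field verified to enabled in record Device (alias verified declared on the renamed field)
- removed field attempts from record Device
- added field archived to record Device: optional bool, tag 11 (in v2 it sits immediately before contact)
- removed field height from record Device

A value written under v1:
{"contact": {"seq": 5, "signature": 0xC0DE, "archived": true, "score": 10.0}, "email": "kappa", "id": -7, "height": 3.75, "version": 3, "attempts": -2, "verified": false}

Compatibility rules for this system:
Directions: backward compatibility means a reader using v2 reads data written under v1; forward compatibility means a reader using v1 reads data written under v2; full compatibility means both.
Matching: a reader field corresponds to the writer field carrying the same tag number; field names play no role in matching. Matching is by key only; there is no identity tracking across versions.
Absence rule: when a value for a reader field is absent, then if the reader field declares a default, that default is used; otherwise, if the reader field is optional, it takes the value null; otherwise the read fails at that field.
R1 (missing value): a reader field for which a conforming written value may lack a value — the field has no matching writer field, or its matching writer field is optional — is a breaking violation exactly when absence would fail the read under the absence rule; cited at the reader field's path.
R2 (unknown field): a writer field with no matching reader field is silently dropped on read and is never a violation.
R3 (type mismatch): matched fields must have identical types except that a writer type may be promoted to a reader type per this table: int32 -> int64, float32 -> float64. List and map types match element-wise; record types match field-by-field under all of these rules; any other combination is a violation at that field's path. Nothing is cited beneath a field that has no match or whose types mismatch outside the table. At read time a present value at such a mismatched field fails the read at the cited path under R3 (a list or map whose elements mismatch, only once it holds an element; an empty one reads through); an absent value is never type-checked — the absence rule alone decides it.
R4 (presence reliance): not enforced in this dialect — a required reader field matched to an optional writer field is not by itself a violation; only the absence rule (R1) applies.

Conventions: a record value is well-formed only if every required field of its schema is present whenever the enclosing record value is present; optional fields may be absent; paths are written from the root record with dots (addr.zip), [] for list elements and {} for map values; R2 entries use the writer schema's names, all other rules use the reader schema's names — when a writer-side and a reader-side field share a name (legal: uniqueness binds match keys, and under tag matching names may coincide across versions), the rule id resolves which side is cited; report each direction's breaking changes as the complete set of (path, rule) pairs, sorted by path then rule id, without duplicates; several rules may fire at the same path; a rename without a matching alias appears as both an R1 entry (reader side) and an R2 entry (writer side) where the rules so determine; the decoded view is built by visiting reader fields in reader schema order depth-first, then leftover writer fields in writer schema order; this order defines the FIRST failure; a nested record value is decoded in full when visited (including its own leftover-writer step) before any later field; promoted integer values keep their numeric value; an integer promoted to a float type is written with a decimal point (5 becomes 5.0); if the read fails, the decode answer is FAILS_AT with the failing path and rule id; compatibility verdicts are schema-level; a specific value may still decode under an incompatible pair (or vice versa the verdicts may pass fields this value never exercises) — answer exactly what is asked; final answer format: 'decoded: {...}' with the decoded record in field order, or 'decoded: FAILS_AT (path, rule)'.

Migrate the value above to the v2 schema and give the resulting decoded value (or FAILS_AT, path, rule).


each type pair in Device: writer, then reader
decode walk for Device under reader schema v2:
  archived := null (not supplied -> null)
  contact.seq := 5
  contact.signature := 0xC0DE
  contact.archived := true
  contact.score := 10.0
  email := "kappa"
  id := -7
  version := 3
  enabled := false (from writer verified)
  writer height: unmatched, discarded
  writer attempts: unmatched, discarded
  => decoded: {"archived": null, "contact": {"seq": 5, "signature": 0xC0DE, "archived": true, "score": 10.0}, "email": "kappa", "id": -7, "version": 3, "enabled": false}

decoded: {"archived": null, "contact": {"seq": 5, "signature": 0xC0DE, "archived": true, "score": 10.0}, "email": "kappa", "id": -7, "version": 3, "enabled": false}


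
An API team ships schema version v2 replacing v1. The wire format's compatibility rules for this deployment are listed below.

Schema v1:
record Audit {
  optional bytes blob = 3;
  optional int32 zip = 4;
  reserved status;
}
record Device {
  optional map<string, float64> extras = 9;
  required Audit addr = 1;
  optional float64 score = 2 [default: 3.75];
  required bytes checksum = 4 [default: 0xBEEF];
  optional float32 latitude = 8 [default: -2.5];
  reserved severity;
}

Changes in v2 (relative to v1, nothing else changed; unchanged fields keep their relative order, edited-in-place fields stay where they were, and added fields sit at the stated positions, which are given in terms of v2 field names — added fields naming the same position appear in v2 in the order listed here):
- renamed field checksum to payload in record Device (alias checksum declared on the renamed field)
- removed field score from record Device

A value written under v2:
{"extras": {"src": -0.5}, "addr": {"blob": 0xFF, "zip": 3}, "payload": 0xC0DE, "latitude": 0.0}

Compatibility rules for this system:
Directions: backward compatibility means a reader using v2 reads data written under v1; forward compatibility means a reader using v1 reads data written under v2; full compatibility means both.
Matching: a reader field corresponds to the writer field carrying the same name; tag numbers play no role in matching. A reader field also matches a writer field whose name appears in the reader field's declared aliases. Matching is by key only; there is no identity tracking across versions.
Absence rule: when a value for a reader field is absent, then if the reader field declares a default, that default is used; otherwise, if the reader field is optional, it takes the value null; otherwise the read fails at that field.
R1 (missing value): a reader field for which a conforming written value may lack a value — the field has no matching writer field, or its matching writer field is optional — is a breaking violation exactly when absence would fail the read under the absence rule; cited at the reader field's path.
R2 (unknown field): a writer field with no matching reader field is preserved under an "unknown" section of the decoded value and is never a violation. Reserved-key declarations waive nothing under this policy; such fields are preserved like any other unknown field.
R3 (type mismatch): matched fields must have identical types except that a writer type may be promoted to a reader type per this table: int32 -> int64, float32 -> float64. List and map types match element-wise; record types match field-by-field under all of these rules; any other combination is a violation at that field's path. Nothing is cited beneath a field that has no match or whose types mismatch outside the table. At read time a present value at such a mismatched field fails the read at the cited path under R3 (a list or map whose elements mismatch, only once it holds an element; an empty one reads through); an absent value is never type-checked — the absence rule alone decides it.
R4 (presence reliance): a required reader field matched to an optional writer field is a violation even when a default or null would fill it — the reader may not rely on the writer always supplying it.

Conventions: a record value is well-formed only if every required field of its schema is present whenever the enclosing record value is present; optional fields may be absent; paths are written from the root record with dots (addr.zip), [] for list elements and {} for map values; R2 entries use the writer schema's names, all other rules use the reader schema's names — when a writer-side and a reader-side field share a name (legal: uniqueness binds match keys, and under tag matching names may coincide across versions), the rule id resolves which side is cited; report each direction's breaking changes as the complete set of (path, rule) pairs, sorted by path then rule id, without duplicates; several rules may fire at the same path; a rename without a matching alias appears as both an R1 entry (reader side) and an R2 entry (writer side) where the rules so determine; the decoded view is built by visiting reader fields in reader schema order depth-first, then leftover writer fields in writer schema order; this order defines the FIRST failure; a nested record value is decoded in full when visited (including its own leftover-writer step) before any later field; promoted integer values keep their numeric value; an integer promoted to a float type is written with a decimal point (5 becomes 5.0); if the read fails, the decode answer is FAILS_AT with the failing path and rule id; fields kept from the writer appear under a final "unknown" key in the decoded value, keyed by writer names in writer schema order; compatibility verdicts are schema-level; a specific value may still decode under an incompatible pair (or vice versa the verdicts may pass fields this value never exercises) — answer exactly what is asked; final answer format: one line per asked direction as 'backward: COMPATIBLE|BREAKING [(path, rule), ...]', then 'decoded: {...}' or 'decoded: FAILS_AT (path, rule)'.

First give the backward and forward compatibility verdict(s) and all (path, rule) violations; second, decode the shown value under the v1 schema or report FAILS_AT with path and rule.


the writer's type comes first in each Device pair
backward analysis of Device with v2 as reader and v1 as writer:
  extras: map<string, float64> -> map<string, float64>, writer optional; from extras
  addr: Audit -> Audit, writer required; from addr
  payload: bytes -> bytes, writer required; from checksum
  latitude: float32 -> float32, writer optional; from latitude
  writer score: unknown to reader
  addr.blob: bytes -> bytes, writer optional; from addr.blob
  addr.zip: int32 -> int32, writer optional; from addr.zip
  nothing fires on Device: backward is COMPATIBLE
forward analysis of Device with v1 as reader and v2 as writer:
  extras: map<string, float64> -> map<string, float64>, writer optional; from extras
  addr: Audit -> Audit, writer required; from addr
  score: no writer-side match
  checksum: no writer-side match
  latitude: float32 -> float32, writer optional; from latitude
  writer payload: unknown to reader
  addr.blob: bytes -> bytes, writer optional; from addr.blob
  addr.zip: int32 -> int32, writer optional; from addr.zip
  nothing fires on Device: forward is COMPATIBLE
migrating the Device value to v1:
  extras := {"src": -0.5}
  addr.blob := 0xFF
  addr.zip := 3
  score := 3.75 (no value, default fills)
  checksum := 0xBEEF (no value, default fills)
  latitude := 0.0
  writer payload: kept under "unknown"
  => decoded: {"extras": {"src": -0.5}, "addr": {"blob": 0xFF, "zip": 3}, "score": 3.75, "checksum": 0xBEEF, "latitude": 0.0, "unknown": {"payload": 0xC0DE}}

backward: COMPATIBLE []; forward: COMPATIBLE []; decoded: {"extras": {"src": -0.5}, "addr": {"blob": 0xFF, "zip": 3}, "score": 3.75, "checksum": 0xBEEF, "latitude": 0.0, "unknown": {"payload": 0xC0DE}}


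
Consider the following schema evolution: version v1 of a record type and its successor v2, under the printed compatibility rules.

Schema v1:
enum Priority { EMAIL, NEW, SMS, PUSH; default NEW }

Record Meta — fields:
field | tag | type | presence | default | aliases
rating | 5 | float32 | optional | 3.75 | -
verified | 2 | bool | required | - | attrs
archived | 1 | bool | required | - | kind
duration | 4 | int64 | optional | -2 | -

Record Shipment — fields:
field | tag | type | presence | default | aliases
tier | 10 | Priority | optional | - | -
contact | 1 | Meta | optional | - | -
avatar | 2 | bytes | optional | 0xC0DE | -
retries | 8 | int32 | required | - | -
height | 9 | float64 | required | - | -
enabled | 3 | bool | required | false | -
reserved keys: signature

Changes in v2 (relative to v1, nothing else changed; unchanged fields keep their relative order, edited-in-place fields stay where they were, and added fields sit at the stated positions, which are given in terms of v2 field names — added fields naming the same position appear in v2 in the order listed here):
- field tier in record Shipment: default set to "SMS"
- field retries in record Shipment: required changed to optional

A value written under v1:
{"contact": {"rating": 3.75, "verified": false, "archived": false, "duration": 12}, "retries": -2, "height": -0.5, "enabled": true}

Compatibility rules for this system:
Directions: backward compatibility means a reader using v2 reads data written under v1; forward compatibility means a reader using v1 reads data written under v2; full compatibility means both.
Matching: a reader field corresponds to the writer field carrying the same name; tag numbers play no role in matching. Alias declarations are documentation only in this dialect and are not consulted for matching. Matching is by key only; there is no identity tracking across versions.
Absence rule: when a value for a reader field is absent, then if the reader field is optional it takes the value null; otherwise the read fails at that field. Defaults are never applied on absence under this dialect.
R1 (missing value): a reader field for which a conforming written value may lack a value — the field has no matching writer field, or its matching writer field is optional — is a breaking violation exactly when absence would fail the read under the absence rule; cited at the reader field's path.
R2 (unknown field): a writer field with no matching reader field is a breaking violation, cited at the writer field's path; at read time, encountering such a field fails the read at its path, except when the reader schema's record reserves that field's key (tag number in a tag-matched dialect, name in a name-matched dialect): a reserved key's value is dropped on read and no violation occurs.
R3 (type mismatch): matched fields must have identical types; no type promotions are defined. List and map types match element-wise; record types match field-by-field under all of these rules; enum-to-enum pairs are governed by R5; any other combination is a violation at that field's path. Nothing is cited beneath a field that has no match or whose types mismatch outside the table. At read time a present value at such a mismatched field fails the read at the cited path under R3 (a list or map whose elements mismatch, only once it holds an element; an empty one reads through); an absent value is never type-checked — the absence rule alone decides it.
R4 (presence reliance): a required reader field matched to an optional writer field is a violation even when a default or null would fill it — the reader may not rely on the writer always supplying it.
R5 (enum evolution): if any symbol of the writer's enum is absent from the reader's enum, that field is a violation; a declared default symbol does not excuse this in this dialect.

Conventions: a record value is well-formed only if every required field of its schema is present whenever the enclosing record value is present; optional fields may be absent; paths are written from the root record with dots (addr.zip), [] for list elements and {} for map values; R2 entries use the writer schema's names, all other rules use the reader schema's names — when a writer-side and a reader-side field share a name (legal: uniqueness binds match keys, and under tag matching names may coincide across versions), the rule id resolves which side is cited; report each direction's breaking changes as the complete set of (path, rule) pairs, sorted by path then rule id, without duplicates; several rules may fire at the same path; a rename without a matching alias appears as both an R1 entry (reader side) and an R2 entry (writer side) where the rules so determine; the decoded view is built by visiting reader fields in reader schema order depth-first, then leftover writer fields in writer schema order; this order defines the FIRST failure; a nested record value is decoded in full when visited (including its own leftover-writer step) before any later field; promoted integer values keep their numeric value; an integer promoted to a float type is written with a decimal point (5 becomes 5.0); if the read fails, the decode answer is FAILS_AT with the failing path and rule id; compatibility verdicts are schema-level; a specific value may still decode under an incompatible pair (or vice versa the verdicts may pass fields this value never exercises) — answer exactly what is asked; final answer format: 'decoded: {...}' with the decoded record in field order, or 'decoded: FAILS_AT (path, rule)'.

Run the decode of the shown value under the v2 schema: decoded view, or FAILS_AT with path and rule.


decoded: {"tier": null, "contact": {"rating": 3.75, "verified": false, "archived": false, "duration": 12}, "avatar": null, "retries": -2, "height": -0.5, "enabled": true}

each type pair in Shipment: writer, then reader
migrating the Shipment value to v2:
  tier := null (not supplied -> null)
  contact.rating := 3.75
  contact.verified := false
  contact.archived := false
  contact.duration := 12
  avatar := null (not supplied -> null)
  retries := -2
  height := -0.5
  enabled := true
  => decoded: {"tier": null, "contact": {"rating": 3.75, "verified": false, "archived": false, "duration": 12}, "avatar": null, "retries": -2, "height": -0.5, "enabled": true}
remaining Shipment differences; none change what is asked:
  field tier in record Shipment: default set to "SMS" -> inert under this dialect — no rule fires on Shipment and the result does not move
  field retries in record Shipment: required changed to optional -> matters for Shipment compatibility verdicts, not for this value's decode


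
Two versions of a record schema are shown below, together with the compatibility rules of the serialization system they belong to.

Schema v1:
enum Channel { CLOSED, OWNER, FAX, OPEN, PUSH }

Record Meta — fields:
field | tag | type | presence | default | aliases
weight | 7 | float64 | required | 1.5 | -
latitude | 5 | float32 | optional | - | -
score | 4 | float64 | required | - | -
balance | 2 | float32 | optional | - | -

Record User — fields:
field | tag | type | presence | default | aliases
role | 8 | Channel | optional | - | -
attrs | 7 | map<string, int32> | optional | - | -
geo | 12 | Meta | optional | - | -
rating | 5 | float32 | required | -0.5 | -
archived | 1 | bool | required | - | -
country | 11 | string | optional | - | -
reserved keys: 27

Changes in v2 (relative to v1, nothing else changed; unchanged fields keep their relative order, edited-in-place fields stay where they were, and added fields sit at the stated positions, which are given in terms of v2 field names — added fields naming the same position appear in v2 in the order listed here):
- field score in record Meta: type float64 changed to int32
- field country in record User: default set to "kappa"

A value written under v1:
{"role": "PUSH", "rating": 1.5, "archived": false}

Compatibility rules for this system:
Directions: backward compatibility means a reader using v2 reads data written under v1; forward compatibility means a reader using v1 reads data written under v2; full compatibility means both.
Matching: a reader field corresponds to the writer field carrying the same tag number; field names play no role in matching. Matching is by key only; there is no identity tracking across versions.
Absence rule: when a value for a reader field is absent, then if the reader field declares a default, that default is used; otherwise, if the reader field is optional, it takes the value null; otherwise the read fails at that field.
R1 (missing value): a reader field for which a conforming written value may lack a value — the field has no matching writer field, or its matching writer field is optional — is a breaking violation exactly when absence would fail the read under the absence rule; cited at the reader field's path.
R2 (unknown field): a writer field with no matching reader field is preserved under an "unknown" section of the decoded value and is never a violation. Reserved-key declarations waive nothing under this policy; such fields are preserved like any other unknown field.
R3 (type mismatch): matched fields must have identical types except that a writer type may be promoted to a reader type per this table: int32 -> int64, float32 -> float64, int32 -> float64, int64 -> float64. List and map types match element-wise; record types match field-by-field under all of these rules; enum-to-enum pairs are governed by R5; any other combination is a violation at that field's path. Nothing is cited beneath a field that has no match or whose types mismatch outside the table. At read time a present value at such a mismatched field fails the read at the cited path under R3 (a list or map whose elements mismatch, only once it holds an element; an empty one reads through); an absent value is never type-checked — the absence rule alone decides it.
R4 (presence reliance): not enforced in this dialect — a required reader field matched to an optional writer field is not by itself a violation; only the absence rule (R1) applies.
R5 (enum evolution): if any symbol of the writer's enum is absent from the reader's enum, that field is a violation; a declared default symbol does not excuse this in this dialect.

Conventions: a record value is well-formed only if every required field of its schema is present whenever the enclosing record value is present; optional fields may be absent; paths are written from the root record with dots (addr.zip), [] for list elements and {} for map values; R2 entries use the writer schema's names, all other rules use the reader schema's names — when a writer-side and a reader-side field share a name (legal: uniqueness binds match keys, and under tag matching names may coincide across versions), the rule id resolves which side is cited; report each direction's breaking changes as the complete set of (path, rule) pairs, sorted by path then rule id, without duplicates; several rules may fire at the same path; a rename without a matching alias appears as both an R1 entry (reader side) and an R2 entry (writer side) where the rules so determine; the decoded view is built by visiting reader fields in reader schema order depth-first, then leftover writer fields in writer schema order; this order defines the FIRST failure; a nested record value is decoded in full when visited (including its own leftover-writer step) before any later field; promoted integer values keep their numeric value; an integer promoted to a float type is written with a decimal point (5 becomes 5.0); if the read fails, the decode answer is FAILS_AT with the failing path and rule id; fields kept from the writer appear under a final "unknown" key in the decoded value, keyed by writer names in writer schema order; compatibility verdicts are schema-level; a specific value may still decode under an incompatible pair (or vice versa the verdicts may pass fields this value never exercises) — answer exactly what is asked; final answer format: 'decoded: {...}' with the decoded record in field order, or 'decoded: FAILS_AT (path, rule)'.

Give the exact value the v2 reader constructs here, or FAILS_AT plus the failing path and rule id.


decoded: {"role": "PUSH", "attrs": null, "geo": null, "rating": 1.5, "archived": false, "country": "kappa"}

arrows below run writer -> reader for User
decode walk for User under reader schema v2:
  role := "PUSH"
  attrs := null (absent, optional -> null)
  geo := null (absent, optional -> null)
  rating := 1.5
  archived := false
  country := "kappa" (absent -> default)
  => decoded: {"role": "PUSH", "attrs": null, "geo": null, "rating": 1.5, "archived": false, "country": "kappa"}
diffs on User not affecting the asked answer:
  field score in record Meta: type float64 changed to int32 -> changes User's schema-level verdicts only — the decode of this value is the same


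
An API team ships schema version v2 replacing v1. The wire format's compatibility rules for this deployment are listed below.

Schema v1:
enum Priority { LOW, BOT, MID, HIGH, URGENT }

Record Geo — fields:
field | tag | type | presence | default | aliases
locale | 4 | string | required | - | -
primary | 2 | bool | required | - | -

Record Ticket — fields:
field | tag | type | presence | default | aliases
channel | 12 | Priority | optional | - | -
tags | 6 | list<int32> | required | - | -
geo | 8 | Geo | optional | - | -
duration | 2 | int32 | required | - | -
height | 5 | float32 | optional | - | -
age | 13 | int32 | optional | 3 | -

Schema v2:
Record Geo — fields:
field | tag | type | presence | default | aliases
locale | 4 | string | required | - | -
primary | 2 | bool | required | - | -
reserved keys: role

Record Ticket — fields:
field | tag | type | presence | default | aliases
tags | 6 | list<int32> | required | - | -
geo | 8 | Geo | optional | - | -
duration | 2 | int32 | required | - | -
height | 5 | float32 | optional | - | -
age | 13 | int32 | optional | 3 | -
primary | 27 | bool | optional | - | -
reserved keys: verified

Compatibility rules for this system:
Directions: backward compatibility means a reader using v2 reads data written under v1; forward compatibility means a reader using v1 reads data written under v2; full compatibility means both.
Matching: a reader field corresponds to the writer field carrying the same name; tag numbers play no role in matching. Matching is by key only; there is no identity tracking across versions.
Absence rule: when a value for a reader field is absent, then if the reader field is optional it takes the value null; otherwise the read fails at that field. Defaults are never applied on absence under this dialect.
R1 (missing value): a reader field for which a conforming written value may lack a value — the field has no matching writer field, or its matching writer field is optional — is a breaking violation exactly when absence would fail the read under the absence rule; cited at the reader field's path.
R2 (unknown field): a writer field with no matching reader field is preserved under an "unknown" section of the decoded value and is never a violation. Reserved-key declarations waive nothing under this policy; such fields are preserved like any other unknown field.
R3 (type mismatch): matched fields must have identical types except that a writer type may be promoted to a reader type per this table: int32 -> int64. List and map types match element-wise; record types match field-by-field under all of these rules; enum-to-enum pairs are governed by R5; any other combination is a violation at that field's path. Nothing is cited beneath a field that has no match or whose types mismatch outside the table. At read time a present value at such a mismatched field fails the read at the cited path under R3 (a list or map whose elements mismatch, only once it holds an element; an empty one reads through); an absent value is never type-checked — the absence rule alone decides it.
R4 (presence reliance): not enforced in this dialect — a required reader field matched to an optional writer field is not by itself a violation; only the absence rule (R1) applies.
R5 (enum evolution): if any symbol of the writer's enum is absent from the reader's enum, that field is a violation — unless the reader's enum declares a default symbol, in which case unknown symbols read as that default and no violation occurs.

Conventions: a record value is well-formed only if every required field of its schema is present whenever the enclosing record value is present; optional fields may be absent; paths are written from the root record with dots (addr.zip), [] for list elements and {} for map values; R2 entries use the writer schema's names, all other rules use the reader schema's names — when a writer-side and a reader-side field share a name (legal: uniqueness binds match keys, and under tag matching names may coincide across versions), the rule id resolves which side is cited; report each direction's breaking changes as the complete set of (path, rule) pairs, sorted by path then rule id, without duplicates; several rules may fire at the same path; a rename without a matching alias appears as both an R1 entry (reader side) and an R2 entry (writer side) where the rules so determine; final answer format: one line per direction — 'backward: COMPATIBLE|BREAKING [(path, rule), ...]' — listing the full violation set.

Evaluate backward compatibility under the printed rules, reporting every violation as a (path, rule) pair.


backward: COMPATIBLE []

the writer's type comes first in each Ticket pair
checking backward for Ticket: reader v2 against writer v1:
  tags <- tags (list<int32> -> list<int32>, writer required)
  geo <- geo (Geo -> Geo, writer optional)
  duration <- duration (int32 -> int32, writer required)
  height <- height (float32 -> float32, writer optional)
  age <- age (int32 -> int32, writer optional)
  primary: no writer match
  writer channel: unknown to reader
  geo.locale <- geo.locale (string -> string, writer required)
  geo.primary <- geo.primary (bool -> bool, writer required)
  => backward: COMPATIBLE
the other Ticket changes do not affect what is asked:
  removed field channel from record Ticket -> no rule fires on it in Ticket's dialect; the asked verdict holds
  added field primary to record Ticket: optional bool, tag 27 (in v2 it sits last) -> no rule fires on it in Ticket's dialect; the asked verdict holds


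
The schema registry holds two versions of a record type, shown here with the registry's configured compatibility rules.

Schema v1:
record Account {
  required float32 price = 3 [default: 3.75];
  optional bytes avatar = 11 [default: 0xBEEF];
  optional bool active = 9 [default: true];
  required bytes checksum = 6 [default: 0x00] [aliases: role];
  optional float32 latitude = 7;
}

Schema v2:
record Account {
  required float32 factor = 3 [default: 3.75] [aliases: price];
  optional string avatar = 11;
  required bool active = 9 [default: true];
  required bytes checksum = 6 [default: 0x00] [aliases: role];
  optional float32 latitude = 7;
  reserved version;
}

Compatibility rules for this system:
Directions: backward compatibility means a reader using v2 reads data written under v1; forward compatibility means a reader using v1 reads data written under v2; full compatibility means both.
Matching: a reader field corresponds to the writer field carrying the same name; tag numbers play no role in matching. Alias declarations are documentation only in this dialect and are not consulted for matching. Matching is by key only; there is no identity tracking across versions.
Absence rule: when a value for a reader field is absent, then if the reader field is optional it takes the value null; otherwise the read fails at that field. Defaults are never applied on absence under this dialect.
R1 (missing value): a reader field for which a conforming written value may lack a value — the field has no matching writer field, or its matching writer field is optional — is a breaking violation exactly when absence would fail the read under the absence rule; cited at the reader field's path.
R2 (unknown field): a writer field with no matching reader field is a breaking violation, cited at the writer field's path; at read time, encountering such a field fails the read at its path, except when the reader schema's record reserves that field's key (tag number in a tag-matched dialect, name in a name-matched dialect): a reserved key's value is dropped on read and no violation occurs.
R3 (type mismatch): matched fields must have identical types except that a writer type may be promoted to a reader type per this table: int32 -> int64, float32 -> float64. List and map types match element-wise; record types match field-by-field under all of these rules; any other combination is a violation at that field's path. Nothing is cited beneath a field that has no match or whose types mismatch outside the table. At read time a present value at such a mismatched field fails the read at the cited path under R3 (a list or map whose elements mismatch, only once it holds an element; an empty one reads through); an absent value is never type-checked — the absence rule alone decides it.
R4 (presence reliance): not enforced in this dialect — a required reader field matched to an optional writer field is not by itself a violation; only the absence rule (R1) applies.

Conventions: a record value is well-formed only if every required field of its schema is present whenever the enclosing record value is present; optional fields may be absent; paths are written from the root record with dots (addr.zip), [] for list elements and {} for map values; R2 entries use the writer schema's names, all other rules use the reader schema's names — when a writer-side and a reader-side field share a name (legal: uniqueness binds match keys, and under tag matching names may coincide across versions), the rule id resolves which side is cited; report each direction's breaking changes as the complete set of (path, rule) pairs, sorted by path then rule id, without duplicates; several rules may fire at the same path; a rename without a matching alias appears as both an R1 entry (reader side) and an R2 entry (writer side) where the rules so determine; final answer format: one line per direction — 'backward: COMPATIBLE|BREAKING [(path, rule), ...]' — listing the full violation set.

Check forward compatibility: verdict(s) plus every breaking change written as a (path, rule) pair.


the writer's type comes first in each Account pair
forward on Account — v1 reading data written by v2:
  price: no writer match
  writer optional, string -> bytes: reader avatar maps from writer avatar
  writer required, bool -> bool: reader active maps from writer active
  writer required, bytes -> bytes: reader checksum maps from writer checksum
  writer optional, float32 -> float32: reader latitude maps from writer latitude
  factor (writer side), unknown to reader
  breaking: (avatar, R3)
  breaking: (factor, R2)
  breaking: (price, R1)
  => 3 violation(s): forward is BREAKING for Account
checking off the Account differences that do not matter here:
  field active in record Account: optional changed to required -> affects backward compatibility only, which is not asked

forward: BREAKING [(avatar, R3), (factor, R2), (price, R1)]


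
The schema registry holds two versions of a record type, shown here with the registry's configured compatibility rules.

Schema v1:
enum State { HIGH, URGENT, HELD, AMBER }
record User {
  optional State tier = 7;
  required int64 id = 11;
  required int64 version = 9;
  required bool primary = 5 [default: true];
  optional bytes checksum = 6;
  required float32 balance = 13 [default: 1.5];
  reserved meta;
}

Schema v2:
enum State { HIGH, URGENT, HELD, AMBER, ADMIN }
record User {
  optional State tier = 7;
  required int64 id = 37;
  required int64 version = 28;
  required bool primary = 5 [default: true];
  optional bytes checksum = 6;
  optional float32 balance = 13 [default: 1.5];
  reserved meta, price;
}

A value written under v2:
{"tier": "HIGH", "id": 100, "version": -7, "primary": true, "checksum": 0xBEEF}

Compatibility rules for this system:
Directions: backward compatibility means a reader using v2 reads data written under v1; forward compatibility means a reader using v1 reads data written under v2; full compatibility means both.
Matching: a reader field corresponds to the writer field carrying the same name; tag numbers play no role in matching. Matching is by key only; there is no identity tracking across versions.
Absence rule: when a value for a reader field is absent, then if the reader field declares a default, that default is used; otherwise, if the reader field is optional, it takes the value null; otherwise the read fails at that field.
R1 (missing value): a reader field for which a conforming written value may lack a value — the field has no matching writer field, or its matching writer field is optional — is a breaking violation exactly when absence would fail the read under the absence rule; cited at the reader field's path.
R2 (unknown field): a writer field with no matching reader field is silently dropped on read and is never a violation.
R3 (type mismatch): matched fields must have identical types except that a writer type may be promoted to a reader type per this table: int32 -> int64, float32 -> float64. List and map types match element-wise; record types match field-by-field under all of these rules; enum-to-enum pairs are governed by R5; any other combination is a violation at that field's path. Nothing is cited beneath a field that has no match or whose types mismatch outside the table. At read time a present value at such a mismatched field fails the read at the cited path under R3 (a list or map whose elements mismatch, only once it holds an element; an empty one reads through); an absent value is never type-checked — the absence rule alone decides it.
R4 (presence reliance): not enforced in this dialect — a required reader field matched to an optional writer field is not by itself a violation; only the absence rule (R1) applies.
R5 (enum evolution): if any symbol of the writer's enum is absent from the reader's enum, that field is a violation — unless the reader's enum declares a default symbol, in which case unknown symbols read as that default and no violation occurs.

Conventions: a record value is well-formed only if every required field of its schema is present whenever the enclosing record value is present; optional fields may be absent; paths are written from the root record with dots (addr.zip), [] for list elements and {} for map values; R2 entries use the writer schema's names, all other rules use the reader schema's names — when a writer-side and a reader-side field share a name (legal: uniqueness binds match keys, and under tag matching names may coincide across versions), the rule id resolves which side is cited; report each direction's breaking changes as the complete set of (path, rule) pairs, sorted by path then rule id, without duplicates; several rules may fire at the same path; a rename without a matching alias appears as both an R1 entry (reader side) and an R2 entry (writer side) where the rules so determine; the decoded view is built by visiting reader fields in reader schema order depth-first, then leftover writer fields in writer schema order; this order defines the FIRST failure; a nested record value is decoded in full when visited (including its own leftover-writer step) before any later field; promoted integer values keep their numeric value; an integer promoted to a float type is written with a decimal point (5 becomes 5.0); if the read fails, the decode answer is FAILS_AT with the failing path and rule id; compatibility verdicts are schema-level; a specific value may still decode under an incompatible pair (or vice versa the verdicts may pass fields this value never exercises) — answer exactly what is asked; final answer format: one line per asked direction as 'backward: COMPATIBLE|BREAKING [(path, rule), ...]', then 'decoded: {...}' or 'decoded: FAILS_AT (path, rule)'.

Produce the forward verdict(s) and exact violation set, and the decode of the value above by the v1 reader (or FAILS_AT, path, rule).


each type pair in User: writer, then reader
checking forward for User: reader v1 against writer v2:
  tier <- tier (State -> State, writer optional)
  id <- id (int64 -> int64, writer required)
  version <- version (int64 -> int64, writer required)
  primary <- primary (bool -> bool, writer required)
  checksum <- checksum (bytes -> bytes, writer optional)
  balance <- balance (float32 -> float32, writer optional)
  violation R5 at tier
  forward on User therefore BREAKING (1)
decode walk for User under reader schema v1:
  tier := "HIGH"
  id := 100
  version := -7
  primary := true
  checksum := 0xBEEF
  balance := 1.5 (absent -> default)
  => decoded: {"tier": "HIGH", "id": 100, "version": -7, "primary": true, "checksum": 0xBEEF, "balance": 1.5}
the other User changes do not affect what is asked:
  field balance in record User: required changed to optional -> inert for the asked User verdict: nothing fires
  field id in record User: tag 11 changed to 37 -> inert for the asked User verdict: nothing fires
  field version in record User: tag 9 changed to 28 -> inert for the asked User verdict: nothing fires

forward: BREAKING [(tier, R5)]; decoded: {"tier": "HIGH", "id": 100, "version": -7, "primary": true, "checksum": 0xBEEF, "balance": 1.5}
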